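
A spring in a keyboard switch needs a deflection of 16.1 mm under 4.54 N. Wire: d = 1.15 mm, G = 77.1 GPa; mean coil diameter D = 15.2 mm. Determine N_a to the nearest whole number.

17

Required rate k = F/δ = 4.54/16.1 = 0.28199 N/mm
N_a = Gd⁴/(8D³k) = (77.1×10³ × 1.15⁴)/(8 × 15.2³ × 0.28199)
    = 134848 / 7922.29 = 17.02 → 17 coils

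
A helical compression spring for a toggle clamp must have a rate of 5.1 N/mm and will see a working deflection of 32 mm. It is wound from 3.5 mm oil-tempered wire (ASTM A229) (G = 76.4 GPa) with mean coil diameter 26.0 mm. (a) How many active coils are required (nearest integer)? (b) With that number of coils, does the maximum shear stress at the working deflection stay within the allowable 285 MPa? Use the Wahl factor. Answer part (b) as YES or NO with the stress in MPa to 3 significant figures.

N_a = Gd⁴/(8D³k) = (76.4×10³)(3.5⁴)/(8·26.0³·5.1) = 15.99 → N_a = 16
Actual rate k = Gd⁴/(8D³·16) = 5.0961 N/mm
Working load F = kδ = 5.0961·32 = 163.07 N
C = 26.0/3.5 = 7.4286; K_W = (4C−1)/(4C−4)+0.615/C = 1.1995
τ_max = K_W·8FD/(πd³) = 1.1995·251.82 = 302.05 MPa
τ_max > 285 MPa → exceeds allowable

(a) 16 coils; (b) NO, τ_max = 302 MPa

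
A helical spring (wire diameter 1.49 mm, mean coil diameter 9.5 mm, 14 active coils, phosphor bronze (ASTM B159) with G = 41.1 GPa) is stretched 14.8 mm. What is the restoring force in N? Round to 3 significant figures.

31.2 N

k = Gd⁴/(8D³N_a) = (41.1×10³)(1.49⁴)/(8·9.5³·14) = 2.1096 N/mm
F = k·δ = 2.1096 × 14.8 = 31.222 N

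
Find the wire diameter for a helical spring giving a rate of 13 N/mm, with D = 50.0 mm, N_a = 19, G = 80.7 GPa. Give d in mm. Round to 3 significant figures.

d = (8D³N_a·k / G)^(1/4) = (8·50.0³·19·13 / (80.7×10³))^0.25
  = (3060.7)^0.25 = 7.4380 mm

7.44 mm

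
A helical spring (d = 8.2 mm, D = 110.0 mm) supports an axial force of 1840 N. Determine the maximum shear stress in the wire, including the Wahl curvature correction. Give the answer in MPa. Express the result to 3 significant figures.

1030 MPa

Spring index C = D/d = 110.0/8.2 = 13.4146
K_W = (4C−1)/(4C−4) + 0.615/C = 52.659/49.659 + 0.0458 = 1.1063
τ₀ = 8FD/(πd³) = 8·1840·110.0/(π·8.2³) = 1.6192e+06/1732.2 = 934.78 MPa
τ_max = K·τ₀ = 1.1063 × 934.78 = 1034.1 MPa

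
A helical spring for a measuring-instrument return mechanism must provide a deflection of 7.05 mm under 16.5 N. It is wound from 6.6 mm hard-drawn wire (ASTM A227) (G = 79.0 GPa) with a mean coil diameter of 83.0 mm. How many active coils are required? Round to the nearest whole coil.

Required rate k = F/δ = 16.5/7.05 = 2.3404 N/mm
N_a = Gd⁴/(8D³k) = (79.0×10³ × 6.6⁴)/(8 × 83.0³ × 2.3404)
    = 1.499e+08 / 1.07058e+07 = 14 → 14 coils

14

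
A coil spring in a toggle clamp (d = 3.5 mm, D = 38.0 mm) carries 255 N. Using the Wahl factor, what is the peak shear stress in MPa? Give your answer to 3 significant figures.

Spring index C = D/d = 38.0/3.5 = 10.8571
K_W = (4C−1)/(4C−4) + 0.615/C = 42.429/39.429 + 0.0566 = 1.1327
τ₀ = 8FD/(πd³) = 8·255·38.0/(π·3.5³) = 77520/134.7 = 575.52 MPa
τ_max = K·τ₀ = 1.1327 × 575.52 = 651.91 MPa

652 MPa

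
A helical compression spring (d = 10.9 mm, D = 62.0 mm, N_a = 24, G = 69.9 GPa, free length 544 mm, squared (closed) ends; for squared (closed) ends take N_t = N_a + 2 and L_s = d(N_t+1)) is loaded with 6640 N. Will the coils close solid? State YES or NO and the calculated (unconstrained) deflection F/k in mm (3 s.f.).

YES, δ = 308 mm

k = Gd⁴/(8D³N_a) = (69.9×10³)(10.9⁴)/(8·62.0³·24) = 21.563 N/mm
N_t = 26; L_s = 10.9·27 = 294.3 mm; δ_solid = L₀ − L_s = 544 − 294.3 = 249.7 mm
δ = F/k = 6640/21.563 = 307.94 mm
δ ≥ δ_solid → spring goes solid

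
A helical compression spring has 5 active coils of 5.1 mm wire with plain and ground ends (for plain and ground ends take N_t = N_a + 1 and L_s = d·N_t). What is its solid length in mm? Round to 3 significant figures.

plain and ground ends: N_t = N_a + 1 = 5 + 1 = 6
L_s = d·N_t = 5.1 × 6 = 30.6 mm

30.6 mm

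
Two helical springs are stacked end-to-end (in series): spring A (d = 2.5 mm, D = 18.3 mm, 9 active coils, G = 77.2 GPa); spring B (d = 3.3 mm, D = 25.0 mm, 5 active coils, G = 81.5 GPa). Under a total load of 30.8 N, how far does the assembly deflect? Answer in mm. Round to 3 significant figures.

6.50 mm

k_A = Gd⁴/(8D³N_a) = (77.2×10³)(2.5⁴)/(8·18.3³·9) = 6.8343 N/mm
k_B = Gd⁴/(8D³N_a) = (81.5×10³)(3.3⁴)/(8·25.0³·5) = 15.464 N/mm
Series: 1/k_eq = 1/6.8343 + 1/15.464 = 0.21099; k_eq = 4.7396 N/mm
δ = F/k_eq = 30.8/4.7396 = 6.4984 mm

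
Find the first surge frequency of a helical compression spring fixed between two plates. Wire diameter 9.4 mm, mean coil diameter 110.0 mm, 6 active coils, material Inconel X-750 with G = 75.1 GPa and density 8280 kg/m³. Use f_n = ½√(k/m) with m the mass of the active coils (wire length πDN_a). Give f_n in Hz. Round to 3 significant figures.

k = Gd⁴/(8D³N_a) = (75.1×10³)(9.4⁴)/(8·110.0³·6) = 9.1777 N/mm = 9177.7 N/m
Wire length L = πDN_a = π·110.0·6 = 2073.5 mm
m = ρ·(πd²/4)·L = 8280 × 69.398×10⁻⁶ m² × 2.0735 m = 1.1914 kg
f_n = ½√(k/m) = 0.5·√(9177.7/1.1914) = 0.5·√(7703) = 43.883 Hz

43.9 Hz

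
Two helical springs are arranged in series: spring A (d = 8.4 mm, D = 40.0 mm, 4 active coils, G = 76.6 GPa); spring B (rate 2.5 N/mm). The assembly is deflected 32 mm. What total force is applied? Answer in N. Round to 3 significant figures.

78.9 N

k_A = Gd⁴/(8D³N_a) = (76.6×10³)(8.4⁴)/(8·40.0³·4) = 186.22 N/mm
Series: 1/k_eq = 1/186.22 + 1/2.5 = 0.40537; k_eq = 2.4669 N/mm
F = k_eq·δ = 2.4669·32 = 78.94 N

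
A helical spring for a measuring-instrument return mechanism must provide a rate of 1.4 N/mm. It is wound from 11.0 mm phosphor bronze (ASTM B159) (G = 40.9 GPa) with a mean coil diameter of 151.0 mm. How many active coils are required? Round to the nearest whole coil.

16

N_a = Gd⁴/(8D³k) = (40.9×10³ × 11.0⁴)/(8 × 151.0³ × 1.4)
    = 5.98817e+08 / 3.85611e+07 = 15.53 → 16 coils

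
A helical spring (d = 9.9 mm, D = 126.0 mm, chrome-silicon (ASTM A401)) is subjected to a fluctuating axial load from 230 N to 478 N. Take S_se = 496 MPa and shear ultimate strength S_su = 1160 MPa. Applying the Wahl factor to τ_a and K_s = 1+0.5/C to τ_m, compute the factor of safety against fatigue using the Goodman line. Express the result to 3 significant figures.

C = D/d = 126.0/9.9 = 12.7273; K_W = (4C−1)/(4C−4)+0.615/C = 1.1123; K_s = 1+0.5/C = 1.0393
F_a = (F_max−F_min)/2 = 124 N; F_m = (F_max+F_min)/2 = 354 N
τ_a = K_W·8F_aD/(πd³) = 1.1123 × 41.004 = 45.608 MPa
τ_m = K_s·8F_mD/(πd³) = 1.0393 × 117.06 = 121.66 MPa
Goodman: 1/n_f = τ_a/S_se + τ_m/S_su = 45.608/496 + 121.66/1160 = 0.09195 + 0.10488 = 0.19683
n_f = 1/0.19683 = 5.081

5.08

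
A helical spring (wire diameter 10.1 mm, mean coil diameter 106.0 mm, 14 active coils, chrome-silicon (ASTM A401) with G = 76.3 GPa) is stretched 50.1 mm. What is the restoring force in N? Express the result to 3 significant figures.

k = Gd⁴/(8D³N_a) = (76.3×10³)(10.1⁴)/(8·106.0³·14) = 5.9522 N/mm
F = k·δ = 5.9522 × 50.1 = 298.2 N

298 N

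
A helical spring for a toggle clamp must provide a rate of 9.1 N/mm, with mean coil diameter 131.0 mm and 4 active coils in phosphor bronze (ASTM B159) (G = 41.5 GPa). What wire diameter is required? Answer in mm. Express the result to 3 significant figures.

d = (8D³N_a·k / G)^(1/4) = (8·131.0³·4·9.1 / (41.5×10³))^0.25
  = (15775)^0.25 = 11.2070 mm

11.2 mm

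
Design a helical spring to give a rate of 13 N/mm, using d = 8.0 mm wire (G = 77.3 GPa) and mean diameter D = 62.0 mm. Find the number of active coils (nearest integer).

N_a = Gd⁴/(8D³k) = (77.3×10³ × 8.0⁴)/(8 × 62.0³ × 13)
    = 3.16621e+08 / 2.47861e+07 = 12.77 → 13 coils

13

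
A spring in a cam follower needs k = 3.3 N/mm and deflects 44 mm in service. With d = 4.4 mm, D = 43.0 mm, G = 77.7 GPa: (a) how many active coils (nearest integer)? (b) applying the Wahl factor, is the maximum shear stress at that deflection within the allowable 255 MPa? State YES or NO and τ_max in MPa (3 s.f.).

(a) 14 coils; (b) YES, τ_max = 212 MPa

N_a = Gd⁴/(8D³k) = (77.7×10³)(4.4⁴)/(8·43.0³·3.3) = 13.87 → N_a = 14
Actual rate k = Gd⁴/(8D³·14) = 3.2705 N/mm
Working load F = kδ = 3.2705·44 = 143.9 N
C = 43.0/4.4 = 9.7727; K_W = (4C−1)/(4C−4)+0.615/C = 1.1484
τ_max = K_W·8FD/(πd³) = 1.1484·184.97 = 212.43 MPa
τ_max ≤ 255 MPa → acceptable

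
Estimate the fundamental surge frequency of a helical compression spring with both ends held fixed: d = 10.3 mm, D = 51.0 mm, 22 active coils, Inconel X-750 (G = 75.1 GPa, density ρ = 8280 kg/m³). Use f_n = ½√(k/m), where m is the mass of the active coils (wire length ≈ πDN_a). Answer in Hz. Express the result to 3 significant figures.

k = Gd⁴/(8D³N_a) = (75.1×10³)(10.3⁴)/(8·51.0³·22) = 36.205 N/mm = 36205 N/m
Wire length L = πDN_a = π·51.0·22 = 3524.9 mm
m = ρ·(πd²/4)·L = 8280 × 83.323×10⁻⁶ m² × 3.5249 m = 2.4319 kg
f_n = ½√(k/m) = 0.5·√(36205/2.4319) = 0.5·√(14888) = 61.008 Hz

61.0 Hz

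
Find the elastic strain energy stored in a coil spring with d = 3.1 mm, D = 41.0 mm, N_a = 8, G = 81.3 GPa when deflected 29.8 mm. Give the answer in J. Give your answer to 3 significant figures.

0.756 J

k = Gd⁴/(8D³N_a) = (81.3×10³)(3.1⁴)/(8·41.0³·8) = 1.7022 N/mm
U = ½kδ² = 0.5 × 1.7022 × 29.8² = 755.8 N·mm = 0.7558 J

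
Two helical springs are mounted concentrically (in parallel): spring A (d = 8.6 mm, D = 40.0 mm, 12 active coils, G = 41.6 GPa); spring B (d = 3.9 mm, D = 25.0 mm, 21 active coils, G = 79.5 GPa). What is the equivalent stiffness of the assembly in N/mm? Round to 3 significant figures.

k_A = Gd⁴/(8D³N_a) = (41.6×10³)(8.6⁴)/(8·40.0³·12) = 37.037 N/mm
k_B = Gd⁴/(8D³N_a) = (79.5×10³)(3.9⁴)/(8·25.0³·21) = 7.0064 N/mm
Parallel: k_eq = 37.037 + 7.0064 = 44.043 N/mm

44.0 N/mm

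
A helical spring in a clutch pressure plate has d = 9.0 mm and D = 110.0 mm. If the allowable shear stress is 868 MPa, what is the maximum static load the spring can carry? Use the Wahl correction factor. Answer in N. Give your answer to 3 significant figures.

2020 N

C = D/d = 110.0/9.0 = 12.2222
K_W = (4C−1)/(4C−4) + 0.615/C = 47.889/44.889 + 0.0503 = 1.1171
τ_max = K·8FD/(πd³) → F_max = τ_allow·πd³/(8DK)
F_max = 868·π·9.0³/(8·110.0·1.1171) = 1.9879e+06/983.09 = 2022.1 N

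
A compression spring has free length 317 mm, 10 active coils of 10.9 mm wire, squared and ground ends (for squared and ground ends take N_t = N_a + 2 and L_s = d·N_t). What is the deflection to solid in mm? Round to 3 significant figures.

N_t = 12; L_s = 10.9·12 = 130.8 mm
δ_solid = L₀ − L_s = 317 − 130.8 = 186.2 mm

186 mm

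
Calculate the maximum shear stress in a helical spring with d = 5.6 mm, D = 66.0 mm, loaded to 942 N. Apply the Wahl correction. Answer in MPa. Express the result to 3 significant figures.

Spring index C = D/d = 66.0/5.6 = 11.7857
K_W = (4C−1)/(4C−4) + 0.615/C = 46.143/43.143 + 0.0522 = 1.1217
τ₀ = 8FD/(πd³) = 8·942·66.0/(π·5.6³) = 497376/551.71 = 901.51 MPa
τ_max = K·τ₀ = 1.1217 × 901.51 = 1011.2 MPa

1010 MPa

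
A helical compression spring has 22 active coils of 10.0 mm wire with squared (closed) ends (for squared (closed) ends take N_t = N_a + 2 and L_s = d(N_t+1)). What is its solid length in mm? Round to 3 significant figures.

250 mm

squared (closed) ends: N_t = N_a + 2 = 22 + 2 = 24
L_s = d·(N_t+1) = 10.0 × 25 = 250 mm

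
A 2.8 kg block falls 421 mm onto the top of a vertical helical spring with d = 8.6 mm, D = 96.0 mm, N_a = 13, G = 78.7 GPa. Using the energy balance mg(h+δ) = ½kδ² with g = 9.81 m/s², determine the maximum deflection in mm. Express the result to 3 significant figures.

76.4 mm

k = Gd⁴/(8D³N_a) = (78.7×10³)(8.6⁴)/(8·96.0³·13) = 4.6787 N/mm
W = mg = 2.8 × 9.81 = 27.468 N
½kδ² − Wδ − Wh = 0 → δ = (W + √(W² + 2kWh))/k
δ = (27.468 + √(754.49 + 108208))/4.6787 = (27.468 + 330.1)/4.6787 = 76.424 mm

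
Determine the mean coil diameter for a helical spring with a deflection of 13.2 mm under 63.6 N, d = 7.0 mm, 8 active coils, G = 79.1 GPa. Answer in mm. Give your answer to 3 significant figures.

85.1 mm

Required rate k = F/δ = 63.6/13.2 = 4.8182 N/mm
D = (Gd⁴/(8N_a·k))^(1/3) = (79.1×10³·7.0⁴/(8·8·4.8182))^(1/3)
  = (615893)^(1/3) = 85.0815 mm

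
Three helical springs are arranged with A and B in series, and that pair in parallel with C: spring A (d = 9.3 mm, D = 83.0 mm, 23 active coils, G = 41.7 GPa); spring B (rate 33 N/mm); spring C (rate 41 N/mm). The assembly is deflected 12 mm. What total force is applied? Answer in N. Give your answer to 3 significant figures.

k_A = Gd⁴/(8D³N_a) = (41.7×10³)(9.3⁴)/(8·83.0³·23) = 2.9649 N/mm
Springs A,B series: k_AB = 1/(1/2.9649+1/33) = 2.7205 N/mm; parallel with C: k_eq = 2.7205+41 = 43.721 N/mm
F = k_eq·δ = 43.721·12 = 524.65 N

525 N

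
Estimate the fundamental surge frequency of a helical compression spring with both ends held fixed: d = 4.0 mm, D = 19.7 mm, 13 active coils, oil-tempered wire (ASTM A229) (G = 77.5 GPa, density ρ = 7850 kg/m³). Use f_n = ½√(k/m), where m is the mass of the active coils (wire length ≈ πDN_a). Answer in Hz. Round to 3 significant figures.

k = Gd⁴/(8D³N_a) = (77.5×10³)(4.0⁴)/(8·19.7³·13) = 24.952 N/mm = 24952 N/m
Wire length L = πDN_a = π·19.7·13 = 804.56 mm
m = ρ·(πd²/4)·L = 7850 × 12.566×10⁻⁶ m² × 0.80456 m = 0.079367 kg
f_n = ½√(k/m) = 0.5·√(24952/0.079367) = 0.5·√(3.1439e+05) = 280.35 Hz

280 Hz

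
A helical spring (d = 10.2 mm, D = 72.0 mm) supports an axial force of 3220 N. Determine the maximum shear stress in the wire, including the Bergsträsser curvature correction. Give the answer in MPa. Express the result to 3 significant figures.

667 MPa

Spring index C = D/d = 72.0/10.2 = 7.0588
K_B = (4C+2)/(4C−3) = 30.235/25.235 = 1.1981
τ₀ = 8FD/(πd³) = 8·3220·72.0/(π·10.2³) = 1.85472e+06/3333.9 = 556.32 MPa
τ_max = K·τ₀ = 1.1981 × 556.32 = 666.55 MPa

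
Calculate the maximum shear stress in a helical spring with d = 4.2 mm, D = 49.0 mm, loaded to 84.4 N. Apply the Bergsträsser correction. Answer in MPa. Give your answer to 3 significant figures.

Spring index C = D/d = 49.0/4.2 = 11.6667
K_B = (4C+2)/(4C−3) = 48.667/43.667 = 1.1145
τ₀ = 8FD/(πd³) = 8·84.4·49.0/(π·4.2³) = 33084.8/232.75 = 142.14 MPa
τ_max = K·τ₀ = 1.1145 × 142.14 = 158.42 MPa

158 MPa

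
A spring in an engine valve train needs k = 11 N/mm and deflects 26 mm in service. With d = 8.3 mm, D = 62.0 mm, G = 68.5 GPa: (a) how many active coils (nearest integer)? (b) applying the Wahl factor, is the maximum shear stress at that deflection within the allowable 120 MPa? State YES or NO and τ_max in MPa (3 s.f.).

N_a = Gd⁴/(8D³k) = (68.5×10³)(8.3⁴)/(8·62.0³·11) = 15.5 → N_a = 16
Actual rate k = Gd⁴/(8D³·16) = 10.657 N/mm
Working load F = kδ = 10.657·26 = 277.07 N
C = 62.0/8.3 = 7.4699; K_W = (4C−1)/(4C−4)+0.615/C = 1.1983
τ_max = K_W·8FD/(πd³) = 1.1983·76.505 = 91.672 MPa
τ_max ≤ 120 MPa → acceptable

(a) 16 coils; (b) YES, τ_max = 91.7 MPa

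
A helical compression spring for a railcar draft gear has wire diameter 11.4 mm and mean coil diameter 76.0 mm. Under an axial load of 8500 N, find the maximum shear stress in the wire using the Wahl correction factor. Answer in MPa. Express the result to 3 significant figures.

1360 MPa

Spring index C = D/d = 76.0/11.4 = 6.6667
K_W = (4C−1)/(4C−4) + 0.615/C = 25.667/22.667 + 0.0923 = 1.2246
τ₀ = 8FD/(πd³) = 8·8500·76.0/(π·11.4³) = 5.168e+06/4654.4 = 1110.3 MPa
τ_max = K·τ₀ = 1.2246 × 1110.3 = 1359.7 MPa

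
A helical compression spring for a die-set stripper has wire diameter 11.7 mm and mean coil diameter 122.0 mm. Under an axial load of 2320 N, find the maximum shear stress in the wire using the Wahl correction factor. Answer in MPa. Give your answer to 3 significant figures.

512 MPa

Spring index C = D/d = 122.0/11.7 = 10.4274
K_W = (4C−1)/(4C−4) + 0.615/C = 40.709/37.709 + 0.0590 = 1.1385
τ₀ = 8FD/(πd³) = 8·2320·122.0/(π·11.7³) = 2.26432e+06/5031.6 = 450.02 MPa
τ_max = K·τ₀ = 1.1385 × 450.02 = 512.36 MPa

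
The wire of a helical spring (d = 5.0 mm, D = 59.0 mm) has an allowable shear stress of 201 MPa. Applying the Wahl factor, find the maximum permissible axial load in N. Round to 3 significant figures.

C = D/d = 59.0/5.0 = 11.8000
K_W = (4C−1)/(4C−4) + 0.615/C = 46.200/43.200 + 0.0521 = 1.1216
τ_max = K·8FD/(πd³) → F_max = τ_allow·πd³/(8DK)
F_max = 201·π·5.0³/(8·59.0·1.1216) = 78933/529.38 = 149.1 N

149 N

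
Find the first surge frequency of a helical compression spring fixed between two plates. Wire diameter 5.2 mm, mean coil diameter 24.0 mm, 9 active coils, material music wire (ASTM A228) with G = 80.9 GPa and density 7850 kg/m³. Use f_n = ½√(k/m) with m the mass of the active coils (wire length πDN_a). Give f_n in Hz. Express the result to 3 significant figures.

k = Gd⁴/(8D³N_a) = (80.9×10³)(5.2⁴)/(8·24.0³·9) = 59.429 N/mm = 59429 N/m
Wire length L = πDN_a = π·24.0·9 = 678.58 mm
m = ρ·(πd²/4)·L = 7850 × 21.237×10⁻⁶ m² × 0.67858 m = 0.11313 kg
f_n = ½√(k/m) = 0.5·√(59429/0.11313) = 0.5·√(5.2532e+05) = 362.4 Hz

362 Hz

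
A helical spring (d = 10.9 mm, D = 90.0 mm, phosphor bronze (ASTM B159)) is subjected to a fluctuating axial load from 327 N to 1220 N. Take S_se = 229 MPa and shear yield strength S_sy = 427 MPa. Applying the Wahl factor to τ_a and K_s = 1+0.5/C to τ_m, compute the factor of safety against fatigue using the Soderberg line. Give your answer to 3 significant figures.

C = D/d = 90.0/10.9 = 8.2569; K_W = (4C−1)/(4C−4)+0.615/C = 1.1778; K_s = 1+0.5/C = 1.0606
F_a = (F_max−F_min)/2 = 446.5 N; F_m = (F_max+F_min)/2 = 773.5 N
τ_a = K_W·8F_aD/(πd³) = 1.1778 × 79.018 = 93.07 MPa
τ_m = K_s·8F_mD/(πd³) = 1.0606 × 136.89 = 145.18 MPa
Soderberg: 1/n_f = τ_a/S_se + τ_m/S_sy = 93.07/229 + 145.18/427 = 0.40642 + 0.33999 = 0.74641
n_f = 1/0.74641 = 1.34

1.34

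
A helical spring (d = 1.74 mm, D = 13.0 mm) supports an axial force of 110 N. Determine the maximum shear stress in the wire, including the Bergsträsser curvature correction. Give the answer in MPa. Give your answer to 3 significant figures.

Spring index C = D/d = 13.0/1.74 = 7.4713
K_B = (4C+2)/(4C−3) = 31.885/26.885 = 1.1860
τ₀ = 8FD/(πd³) = 8·110·13.0/(π·1.74³) = 11440/16.55 = 691.24 MPa
τ_max = K·τ₀ = 1.1860 × 691.24 = 819.79 MPa

820 MPa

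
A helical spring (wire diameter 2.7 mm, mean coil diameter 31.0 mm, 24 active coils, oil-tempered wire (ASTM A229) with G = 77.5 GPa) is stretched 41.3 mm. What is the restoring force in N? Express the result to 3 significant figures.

29.7 N

k = Gd⁴/(8D³N_a) = (77.5×10³)(2.7⁴)/(8·31.0³·24) = 0.72006 N/mm
F = k·δ = 0.72006 × 41.3 = 29.739 N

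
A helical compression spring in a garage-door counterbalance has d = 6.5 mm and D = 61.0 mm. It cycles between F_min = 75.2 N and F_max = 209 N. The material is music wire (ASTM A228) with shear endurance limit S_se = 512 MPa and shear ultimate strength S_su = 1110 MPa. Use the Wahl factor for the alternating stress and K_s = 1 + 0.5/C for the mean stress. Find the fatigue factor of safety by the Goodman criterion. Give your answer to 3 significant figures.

C = D/d = 61.0/6.5 = 9.3846; K_W = (4C−1)/(4C−4)+0.615/C = 1.1550; K_s = 1+0.5/C = 1.0533
F_a = (F_max−F_min)/2 = 66.9 N; F_m = (F_max+F_min)/2 = 142.1 N
τ_a = K_W·8F_aD/(πd³) = 1.1550 × 37.84 = 43.705 MPa
τ_m = K_s·8F_mD/(πd³) = 1.0533 × 80.376 = 84.658 MPa
Goodman: 1/n_f = τ_a/S_se + τ_m/S_su = 43.705/512 + 84.658/1110 = 0.08536 + 0.07627 = 0.16163
n_f = 1/0.16163 = 6.187

6.19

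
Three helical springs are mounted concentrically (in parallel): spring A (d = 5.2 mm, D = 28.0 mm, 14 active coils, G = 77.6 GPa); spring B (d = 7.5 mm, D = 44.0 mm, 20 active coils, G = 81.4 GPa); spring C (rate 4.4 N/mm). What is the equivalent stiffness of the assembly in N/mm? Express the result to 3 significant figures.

k_A = Gd⁴/(8D³N_a) = (77.6×10³)(5.2⁴)/(8·28.0³·14) = 23.077 N/mm
k_B = Gd⁴/(8D³N_a) = (81.4×10³)(7.5⁴)/(8·44.0³·20) = 18.897 N/mm
Parallel: k_eq = 23.077 + 18.897 + 4.4 = 46.374 N/mm

46.4 N/mm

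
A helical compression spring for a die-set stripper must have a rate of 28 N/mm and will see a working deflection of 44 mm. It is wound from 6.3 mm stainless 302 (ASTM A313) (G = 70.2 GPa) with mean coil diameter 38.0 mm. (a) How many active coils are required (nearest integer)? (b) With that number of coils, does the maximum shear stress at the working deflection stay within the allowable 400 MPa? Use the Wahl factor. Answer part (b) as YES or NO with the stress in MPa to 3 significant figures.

N_a = Gd⁴/(8D³k) = (70.2×10³)(6.3⁴)/(8·38.0³·28) = 8.997 → N_a = 9
Actual rate k = Gd⁴/(8D³·9) = 27.991 N/mm
Working load F = kδ = 27.991·44 = 1231.6 N
C = 38.0/6.3 = 6.0317; K_W = (4C−1)/(4C−4)+0.615/C = 1.2510
τ_max = K_W·8FD/(πd³) = 1.2510·476.62 = 596.26 MPa
τ_max > 400 MPa → exceeds allowable

(a) 9 coils; (b) NO, τ_max = 596 MPa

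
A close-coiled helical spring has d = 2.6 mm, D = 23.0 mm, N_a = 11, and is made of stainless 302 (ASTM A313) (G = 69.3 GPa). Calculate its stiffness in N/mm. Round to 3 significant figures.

k = Gd⁴/(8D³N_a) = (69.3×10³ × 2.6⁴) / (8 × 23.0³ × 11)
  = 3.16684e+06 / 1.0707e+06 = 2.9577 N/mm

2.96 N/mm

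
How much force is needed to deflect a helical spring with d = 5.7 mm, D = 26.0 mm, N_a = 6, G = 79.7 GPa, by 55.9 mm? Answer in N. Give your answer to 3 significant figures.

k = Gd⁴/(8D³N_a) = (79.7×10³)(5.7⁴)/(8·26.0³·6) = 99.723 N/mm
F = k·δ = 99.723 × 55.9 = 5574.5 N

5570 N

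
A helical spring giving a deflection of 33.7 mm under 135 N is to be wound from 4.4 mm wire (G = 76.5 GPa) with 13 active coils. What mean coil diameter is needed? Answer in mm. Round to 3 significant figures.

41.0 mm

Required rate k = F/δ = 135/33.7 = 4.0059 N/mm
D = (Gd⁴/(8N_a·k))^(1/3) = (76.5×10³·4.4⁴/(8·13·4.0059))^(1/3)
  = (68823.2)^(1/3) = 40.9806 mm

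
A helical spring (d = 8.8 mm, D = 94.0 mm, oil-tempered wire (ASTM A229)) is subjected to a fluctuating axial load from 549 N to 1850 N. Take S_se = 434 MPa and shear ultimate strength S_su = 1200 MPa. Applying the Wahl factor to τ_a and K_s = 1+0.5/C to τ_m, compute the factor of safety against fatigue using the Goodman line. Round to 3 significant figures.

C = D/d = 94.0/8.8 = 10.6818; K_W = (4C−1)/(4C−4)+0.615/C = 1.1350; K_s = 1+0.5/C = 1.0468
F_a = (F_max−F_min)/2 = 650.5 N; F_m = (F_max+F_min)/2 = 1199.5 N
τ_a = K_W·8F_aD/(πd³) = 1.1350 × 228.49 = 259.35 MPa
τ_m = K_s·8F_mD/(πd³) = 1.0468 × 421.33 = 441.05 MPa
Goodman: 1/n_f = τ_a/S_se + τ_m/S_su = 259.35/434 + 441.05/1200 = 0.59757 + 0.36754 = 0.96511
n_f = 1/0.96511 = 1.036

1.04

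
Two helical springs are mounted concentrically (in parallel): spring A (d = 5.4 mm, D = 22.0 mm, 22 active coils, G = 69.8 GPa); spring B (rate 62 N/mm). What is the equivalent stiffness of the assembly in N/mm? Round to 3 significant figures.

93.7 N/mm

k_A = Gd⁴/(8D³N_a) = (69.8×10³)(5.4⁴)/(8·22.0³·22) = 31.67 N/mm
Parallel: k_eq = 31.67 + 62 = 93.67 N/mm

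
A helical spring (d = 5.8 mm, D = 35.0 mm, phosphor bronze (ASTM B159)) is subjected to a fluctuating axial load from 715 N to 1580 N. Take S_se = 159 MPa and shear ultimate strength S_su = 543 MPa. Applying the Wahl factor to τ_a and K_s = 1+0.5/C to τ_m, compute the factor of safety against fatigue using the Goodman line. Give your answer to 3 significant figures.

0.385

C = D/d = 35.0/5.8 = 6.0345; K_W = (4C−1)/(4C−4)+0.615/C = 1.2509; K_s = 1+0.5/C = 1.0829
F_a = (F_max−F_min)/2 = 432.5 N; F_m = (F_max+F_min)/2 = 1147.5 N
τ_a = K_W·8F_aD/(πd³) = 1.2509 × 197.57 = 247.13 MPa
τ_m = K_s·8F_mD/(πd³) = 1.0829 × 524.18 = 567.61 MPa
Goodman: 1/n_f = τ_a/S_se + τ_m/S_su = 247.13/159 + 567.61/543 = 1.55429 + 1.04532 = 2.5996
n_f = 1/2.5996 = 0.3847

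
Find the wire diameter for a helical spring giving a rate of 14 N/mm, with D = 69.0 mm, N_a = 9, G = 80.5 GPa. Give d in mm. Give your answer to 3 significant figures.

d = (8D³N_a·k / G)^(1/4) = (8·69.0³·9·14 / (80.5×10³))^0.25
  = (4113.5)^0.25 = 8.0085 mm

8.01 mm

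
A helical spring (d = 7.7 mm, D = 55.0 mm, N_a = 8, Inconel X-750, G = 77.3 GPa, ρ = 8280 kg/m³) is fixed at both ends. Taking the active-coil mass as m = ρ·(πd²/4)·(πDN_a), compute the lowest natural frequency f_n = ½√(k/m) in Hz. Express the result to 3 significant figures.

k = Gd⁴/(8D³N_a) = (77.3×10³)(7.7⁴)/(8·55.0³·8) = 25.52 N/mm = 25520 N/m
Wire length L = πDN_a = π·55.0·8 = 1382.3 mm
m = ρ·(πd²/4)·L = 8280 × 46.566×10⁻⁶ m² × 1.3823 m = 0.53297 kg
f_n = ½√(k/m) = 0.5·√(25520/0.53297) = 0.5·√(47882) = 109.41 Hz

109 Hz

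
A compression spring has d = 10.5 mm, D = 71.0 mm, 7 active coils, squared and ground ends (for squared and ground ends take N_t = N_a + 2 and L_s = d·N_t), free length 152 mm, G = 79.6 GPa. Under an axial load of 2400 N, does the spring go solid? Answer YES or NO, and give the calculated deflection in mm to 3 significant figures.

k = Gd⁴/(8D³N_a) = (79.6×10³)(10.5⁴)/(8·71.0³·7) = 48.273 N/mm
N_t = 9; L_s = 10.5·9 = 94.5 mm; δ_solid = L₀ − L_s = 152 − 94.5 = 57.5 mm
δ = F/k = 2400/48.273 = 49.717 mm
δ < δ_solid → spring does not go solid

NO, δ = 49.7 mm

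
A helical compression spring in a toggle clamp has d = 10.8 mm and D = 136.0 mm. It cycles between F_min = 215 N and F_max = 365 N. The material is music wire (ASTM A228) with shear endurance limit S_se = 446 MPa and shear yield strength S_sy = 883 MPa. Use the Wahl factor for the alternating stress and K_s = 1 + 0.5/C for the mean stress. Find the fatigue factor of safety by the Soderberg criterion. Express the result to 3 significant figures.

6.88

C = D/d = 136.0/10.8 = 12.5926; K_W = (4C−1)/(4C−4)+0.615/C = 1.1135; K_s = 1+0.5/C = 1.0397
F_a = (F_max−F_min)/2 = 75 N; F_m = (F_max+F_min)/2 = 290 N
τ_a = K_W·8F_aD/(πd³) = 1.1135 × 20.619 = 22.96 MPa
τ_m = K_s·8F_mD/(πd³) = 1.0397 × 79.727 = 82.893 MPa
Soderberg: 1/n_f = τ_a/S_se + τ_m/S_sy = 22.96/446 + 82.893/883 = 0.05148 + 0.09388 = 0.14536
n_f = 1/0.14536 = 6.88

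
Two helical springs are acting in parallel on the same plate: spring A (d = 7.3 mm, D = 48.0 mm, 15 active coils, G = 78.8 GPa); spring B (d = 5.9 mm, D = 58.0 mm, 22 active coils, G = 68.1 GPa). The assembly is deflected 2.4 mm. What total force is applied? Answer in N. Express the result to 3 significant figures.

46.2 N

k_A = Gd⁴/(8D³N_a) = (78.8×10³)(7.3⁴)/(8·48.0³·15) = 16.862 N/mm
k_B = Gd⁴/(8D³N_a) = (68.1×10³)(5.9⁴)/(8·58.0³·22) = 2.403 N/mm
Parallel: k_eq = 16.862 + 2.403 = 19.265 N/mm
F = k_eq·δ = 19.265·2.4 = 46.236 N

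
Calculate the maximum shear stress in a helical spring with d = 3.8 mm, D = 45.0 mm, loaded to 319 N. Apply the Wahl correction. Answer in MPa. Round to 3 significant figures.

747 MPa

Spring index C = D/d = 45.0/3.8 = 11.8421
K_W = (4C−1)/(4C−4) + 0.615/C = 46.368/43.368 + 0.0519 = 1.1211
τ₀ = 8FD/(πd³) = 8·319·45.0/(π·3.8³) = 114840/172.39 = 666.18 MPa
τ_max = K·τ₀ = 1.1211 × 666.18 = 746.86 MPa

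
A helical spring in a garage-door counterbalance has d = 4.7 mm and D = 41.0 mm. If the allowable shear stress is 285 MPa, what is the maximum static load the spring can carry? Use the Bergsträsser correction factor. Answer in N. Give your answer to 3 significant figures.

245 N

C = D/d = 41.0/4.7 = 8.7234
K_B = (4C+2)/(4C−3) = 36.894/31.894 = 1.1568
τ_max = K·8FD/(πd³) → F_max = τ_allow·πd³/(8DK)
F_max = 285·π·4.7³/(8·41.0·1.1568) = 92958/379.42 = 245 N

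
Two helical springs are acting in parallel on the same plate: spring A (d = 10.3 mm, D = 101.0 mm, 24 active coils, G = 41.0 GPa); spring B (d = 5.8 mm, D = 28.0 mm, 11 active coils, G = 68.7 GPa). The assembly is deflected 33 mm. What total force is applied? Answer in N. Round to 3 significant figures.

1410 N

k_A = Gd⁴/(8D³N_a) = (41.0×10³)(10.3⁴)/(8·101.0³·24) = 2.3327 N/mm
k_B = Gd⁴/(8D³N_a) = (68.7×10³)(5.8⁴)/(8·28.0³·11) = 40.245 N/mm
Parallel: k_eq = 2.3327 + 40.245 = 42.578 N/mm
F = k_eq·δ = 42.578·33 = 1405.1 N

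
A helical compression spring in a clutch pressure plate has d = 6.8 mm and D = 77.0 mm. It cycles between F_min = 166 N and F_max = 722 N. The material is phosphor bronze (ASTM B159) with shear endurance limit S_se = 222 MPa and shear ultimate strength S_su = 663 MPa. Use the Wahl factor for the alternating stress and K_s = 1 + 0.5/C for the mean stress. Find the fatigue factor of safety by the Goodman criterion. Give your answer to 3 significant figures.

0.760

C = D/d = 77.0/6.8 = 11.3235; K_W = (4C−1)/(4C−4)+0.615/C = 1.1270; K_s = 1+0.5/C = 1.0442
F_a = (F_max−F_min)/2 = 278 N; F_m = (F_max+F_min)/2 = 444 N
τ_a = K_W·8F_aD/(πd³) = 1.1270 × 173.36 = 195.37 MPa
τ_m = K_s·8F_mD/(πd³) = 1.0442 × 276.88 = 289.1 MPa
Goodman: 1/n_f = τ_a/S_se + τ_m/S_su = 195.37/222 + 289.1/663 = 0.88005 + 0.43605 = 1.3161
n_f = 1/1.3161 = 0.7598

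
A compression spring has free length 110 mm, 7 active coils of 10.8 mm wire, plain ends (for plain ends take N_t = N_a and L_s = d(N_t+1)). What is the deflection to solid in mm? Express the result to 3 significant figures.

23.6 mm

N_t = 7; L_s = 10.8·8 = 86.4 mm
δ_solid = L₀ − L_s = 110 − 86.4 = 23.6 mm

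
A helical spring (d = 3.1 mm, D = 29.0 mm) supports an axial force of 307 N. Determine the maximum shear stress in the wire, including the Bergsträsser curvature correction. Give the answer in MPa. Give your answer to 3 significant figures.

872 MPa

Spring index C = D/d = 29.0/3.1 = 9.3548
K_B = (4C+2)/(4C−3) = 39.419/34.419 = 1.1453
τ₀ = 8FD/(πd³) = 8·307·29.0/(π·3.1³) = 71224/93.591 = 761.01 MPa
τ_max = K·τ₀ = 1.1453 × 761.01 = 871.56 MPa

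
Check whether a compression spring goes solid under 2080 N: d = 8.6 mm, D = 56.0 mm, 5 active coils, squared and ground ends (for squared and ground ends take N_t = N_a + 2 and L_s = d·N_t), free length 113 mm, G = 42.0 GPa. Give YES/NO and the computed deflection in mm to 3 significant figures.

k = Gd⁴/(8D³N_a) = (42.0×10³)(8.6⁴)/(8·56.0³·5) = 32.705 N/mm
N_t = 7; L_s = 8.6·7 = 60.2 mm; δ_solid = L₀ − L_s = 113 − 60.2 = 52.8 mm
δ = F/k = 2080/32.705 = 63.598 mm
δ ≥ δ_solid → spring goes solid

YES, δ = 63.6 mm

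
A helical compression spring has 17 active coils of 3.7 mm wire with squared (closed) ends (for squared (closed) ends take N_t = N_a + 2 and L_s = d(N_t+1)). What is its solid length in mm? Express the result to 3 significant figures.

squared (closed) ends: N_t = N_a + 2 = 17 + 2 = 19
L_s = d·(N_t+1) = 3.7 × 20 = 74 mm

74.0 mm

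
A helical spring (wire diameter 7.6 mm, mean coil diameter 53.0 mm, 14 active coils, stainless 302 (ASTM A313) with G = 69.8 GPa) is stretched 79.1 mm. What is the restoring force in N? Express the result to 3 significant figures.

k = Gd⁴/(8D³N_a) = (69.8×10³)(7.6⁴)/(8·53.0³·14) = 13.966 N/mm
F = k·δ = 13.966 × 79.1 = 1104.7 N

1100 N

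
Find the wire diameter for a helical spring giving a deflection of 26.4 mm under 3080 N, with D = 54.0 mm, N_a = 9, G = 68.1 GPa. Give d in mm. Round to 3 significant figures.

11.8 mm

Required rate k = F/δ = 3080/26.4 = 116.67 N/mm
d = (8D³N_a·k / G)^(1/4) = (8·54.0³·9·116.67 / (68.1×10³))^0.25
  = (19423)^0.25 = 11.8053 mm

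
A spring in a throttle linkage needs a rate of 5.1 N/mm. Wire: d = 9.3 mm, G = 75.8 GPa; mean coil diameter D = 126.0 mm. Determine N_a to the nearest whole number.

7

N_a = Gd⁴/(8D³k) = (75.8×10³ × 9.3⁴)/(8 × 126.0³ × 5.1)
    = 5.67023e+08 / 8.16153e+07 = 6.948 → 7 coils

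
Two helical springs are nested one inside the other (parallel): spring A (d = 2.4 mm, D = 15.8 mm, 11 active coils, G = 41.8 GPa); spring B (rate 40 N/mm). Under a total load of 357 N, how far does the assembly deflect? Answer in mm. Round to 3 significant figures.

8.11 mm

k_A = Gd⁴/(8D³N_a) = (41.8×10³)(2.4⁴)/(8·15.8³·11) = 3.9955 N/mm
Parallel: k_eq = 3.9955 + 40 = 43.995 N/mm
δ = F/k_eq = 357/43.995 = 8.1145 mm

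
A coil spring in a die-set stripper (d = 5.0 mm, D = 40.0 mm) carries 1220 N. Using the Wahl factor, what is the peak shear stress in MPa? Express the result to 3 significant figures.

Spring index C = D/d = 40.0/5.0 = 8.0000
K_W = (4C−1)/(4C−4) + 0.615/C = 31.000/28.000 + 0.0769 = 1.1840
τ₀ = 8FD/(πd³) = 8·1220·40.0/(π·5.0³) = 390400/392.7 = 994.15 MPa
τ_max = K·τ₀ = 1.1840 × 994.15 = 1177.1 MPa

1180 MPa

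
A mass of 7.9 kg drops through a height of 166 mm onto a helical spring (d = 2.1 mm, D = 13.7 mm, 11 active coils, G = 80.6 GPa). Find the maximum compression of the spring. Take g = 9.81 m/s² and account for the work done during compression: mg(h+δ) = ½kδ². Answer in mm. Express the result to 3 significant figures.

k = Gd⁴/(8D³N_a) = (80.6×10³)(2.1⁴)/(8·13.7³·11) = 6.9274 N/mm
W = mg = 7.9 × 9.81 = 77.499 N
½kδ² − Wδ − Wh = 0 → δ = (W + √(W² + 2kWh))/k
δ = (77.499 + √(6006.1 + 178239))/6.9274 = (77.499 + 429.24)/6.9274 = 73.15 mm

73.1 mm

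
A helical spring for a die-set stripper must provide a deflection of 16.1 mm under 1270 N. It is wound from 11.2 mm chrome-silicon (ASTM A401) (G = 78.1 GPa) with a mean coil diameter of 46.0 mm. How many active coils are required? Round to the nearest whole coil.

20

Required rate k = F/δ = 1270/16.1 = 78.882 N/mm
N_a = Gd⁴/(8D³k) = (78.1×10³ × 11.2⁴)/(8 × 46.0³ × 78.882)
    = 1.22892e+09 / 6.14245e+07 = 20.01 → 20 coils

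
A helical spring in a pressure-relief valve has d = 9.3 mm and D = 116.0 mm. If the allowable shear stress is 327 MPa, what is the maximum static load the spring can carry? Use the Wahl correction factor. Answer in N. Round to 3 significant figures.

799 N

C = D/d = 116.0/9.3 = 12.4731
K_W = (4C−1)/(4C−4) + 0.615/C = 48.892/45.892 + 0.0493 = 1.1147
τ_max = K·8FD/(πd³) → F_max = τ_allow·πd³/(8DK)
F_max = 327·π·9.3³/(8·116.0·1.1147) = 8.2632e+05/1034.4 = 798.82 N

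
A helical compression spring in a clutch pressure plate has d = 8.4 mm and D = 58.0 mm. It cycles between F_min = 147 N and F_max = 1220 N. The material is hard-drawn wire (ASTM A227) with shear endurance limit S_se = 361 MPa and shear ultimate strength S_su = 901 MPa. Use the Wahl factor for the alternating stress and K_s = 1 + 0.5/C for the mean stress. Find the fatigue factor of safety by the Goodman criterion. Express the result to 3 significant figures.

1.53

C = D/d = 58.0/8.4 = 6.9048; K_W = (4C−1)/(4C−4)+0.615/C = 1.2161; K_s = 1+0.5/C = 1.0724
F_a = (F_max−F_min)/2 = 536.5 N; F_m = (F_max+F_min)/2 = 683.5 N
τ_a = K_W·8F_aD/(πd³) = 1.2161 × 133.69 = 162.58 MPa
τ_m = K_s·8F_mD/(πd³) = 1.0724 × 170.32 = 182.65 MPa
Goodman: 1/n_f = τ_a/S_se + τ_m/S_su = 162.58/361 + 182.65/901 = 0.45036 + 0.20272 = 0.65308
n_f = 1/0.65308 = 1.531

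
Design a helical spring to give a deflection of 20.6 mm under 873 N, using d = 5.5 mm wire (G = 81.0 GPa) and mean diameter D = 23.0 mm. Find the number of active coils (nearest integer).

Required rate k = F/δ = 873/20.6 = 42.379 N/mm
N_a = Gd⁴/(8D³k) = (81.0×10³ × 5.5⁴)/(8 × 23.0³ × 42.379)
    = 7.41201e+07 / 4.12497e+06 = 17.97 → 18 coils

18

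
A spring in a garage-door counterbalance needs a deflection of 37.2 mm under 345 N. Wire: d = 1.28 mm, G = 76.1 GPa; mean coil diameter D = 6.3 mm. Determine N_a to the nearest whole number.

11

Required rate k = F/δ = 345/37.2 = 9.2742 N/mm
N_a = Gd⁴/(8D³k) = (76.1×10³ × 1.28⁴)/(8 × 6.3³ × 9.2742)
    = 204279 / 18551.9 = 11.01 → 11 coils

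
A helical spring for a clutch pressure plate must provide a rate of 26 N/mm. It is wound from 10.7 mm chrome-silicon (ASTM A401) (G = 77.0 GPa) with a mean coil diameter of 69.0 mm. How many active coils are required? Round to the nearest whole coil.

15

N_a = Gd⁴/(8D³k) = (77.0×10³ × 10.7⁴)/(8 × 69.0³ × 26)
    = 1.00931e+09 / 6.83299e+07 = 14.77 → 15 coils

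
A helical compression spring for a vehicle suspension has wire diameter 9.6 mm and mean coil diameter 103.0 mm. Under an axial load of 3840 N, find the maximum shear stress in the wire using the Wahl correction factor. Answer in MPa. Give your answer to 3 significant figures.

Spring index C = D/d = 103.0/9.6 = 10.7292
K_W = (4C−1)/(4C−4) + 0.615/C = 41.917/38.917 + 0.0573 = 1.1344
τ₀ = 8FD/(πd³) = 8·3840·103.0/(π·9.6³) = 3.16416e+06/2779.5 = 1138.4 MPa
τ_max = K·τ₀ = 1.1344 × 1138.4 = 1291.4 MPa

1290 MPa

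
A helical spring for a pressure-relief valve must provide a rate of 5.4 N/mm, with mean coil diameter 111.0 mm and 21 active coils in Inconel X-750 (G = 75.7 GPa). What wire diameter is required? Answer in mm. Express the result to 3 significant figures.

d = (8D³N_a·k / G)^(1/4) = (8·111.0³·21·5.4 / (75.7×10³))^0.25
  = (16390)^0.25 = 11.3147 mm

11.3 mm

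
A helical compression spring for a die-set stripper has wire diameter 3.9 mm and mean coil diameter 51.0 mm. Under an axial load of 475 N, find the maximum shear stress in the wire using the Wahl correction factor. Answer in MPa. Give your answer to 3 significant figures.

Spring index C = D/d = 51.0/3.9 = 13.0769
K_W = (4C−1)/(4C−4) + 0.615/C = 51.308/48.308 + 0.0470 = 1.1091
τ₀ = 8FD/(πd³) = 8·475·51.0/(π·3.9³) = 193800/186.36 = 1039.9 MPa
τ_max = K·τ₀ = 1.1091 × 1039.9 = 1153.4 MPa

1150 MPa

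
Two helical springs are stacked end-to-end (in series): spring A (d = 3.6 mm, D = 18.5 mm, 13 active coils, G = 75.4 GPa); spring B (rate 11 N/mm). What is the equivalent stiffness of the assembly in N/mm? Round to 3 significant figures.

k_A = Gd⁴/(8D³N_a) = (75.4×10³)(3.6⁴)/(8·18.5³·13) = 19.232 N/mm
Series: 1/k_eq = 1/19.232 + 1/11 = 0.1429; k_eq = 6.9977 N/mm

7.00 N/mm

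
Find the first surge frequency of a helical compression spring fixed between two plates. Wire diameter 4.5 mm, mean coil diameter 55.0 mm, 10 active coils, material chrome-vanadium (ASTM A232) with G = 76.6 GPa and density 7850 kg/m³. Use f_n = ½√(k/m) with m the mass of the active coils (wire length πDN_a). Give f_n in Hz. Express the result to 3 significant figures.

52.3 Hz

k = Gd⁴/(8D³N_a) = (76.6×10³)(4.5⁴)/(8·55.0³·10) = 2.3599 N/mm = 2359.9 N/m
Wire length L = πDN_a = π·55.0·10 = 1727.9 mm
m = ρ·(πd²/4)·L = 7850 × 15.904×10⁻⁶ m² × 1.7279 m = 0.21572 kg
f_n = ½√(k/m) = 0.5·√(2359.9/0.21572) = 0.5·√(10940) = 52.296 Hz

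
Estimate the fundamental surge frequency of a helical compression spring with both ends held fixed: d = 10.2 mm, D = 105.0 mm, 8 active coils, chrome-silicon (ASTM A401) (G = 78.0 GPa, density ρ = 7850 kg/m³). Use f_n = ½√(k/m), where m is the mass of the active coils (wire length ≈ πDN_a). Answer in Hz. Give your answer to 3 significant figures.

41.0 Hz

k = Gd⁴/(8D³N_a) = (78.0×10³)(10.2⁴)/(8·105.0³·8) = 11.396 N/mm = 11396 N/m
Wire length L = πDN_a = π·105.0·8 = 2638.9 mm
m = ρ·(πd²/4)·L = 7850 × 81.713×10⁻⁶ m² × 2.6389 m = 1.6927 kg
f_n = ½√(k/m) = 0.5·√(11396/1.6927) = 0.5·√(6732.2) = 41.025 Hz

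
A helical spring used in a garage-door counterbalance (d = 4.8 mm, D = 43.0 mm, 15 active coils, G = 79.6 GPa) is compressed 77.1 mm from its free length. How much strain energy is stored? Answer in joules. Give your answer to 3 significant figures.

13.2 J

k = Gd⁴/(8D³N_a) = (79.6×10³)(4.8⁴)/(8·43.0³·15) = 4.4289 N/mm
U = ½kδ² = 0.5 × 4.4289 × 77.1² = 13163 N·mm = 13.163 J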